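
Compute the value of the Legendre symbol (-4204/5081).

Pull out -1: (-4204/5081) = (-1/5081)·(4204/5081). Since 5081 ≡ 1 (mod 4), (-1/5081) = +1. Now have (4204/5081).
Factor out 2: 4204 = 2^2·1051. Since 5081 ≡ 1 (mod 8), (2/5081) = +1, and (2/5081)^2 = +1. Now have (1051/5081).
5081 ≡ 1 (mod 4), so quadratic reciprocity gives (1051/5081) = (5081/1051). Reduce: 5081 ≡ 877 (mod 1051). Now have (877/1051).
877 ≡ 1 (mod 4), so quadratic reciprocity gives (877/1051) = (1051/877). Reduce: 1051 ≡ 174 (mod 877). Now have (174/877).
Factor out 2: 174 = 2·87. Since 877 ≡ 5 (mod 8), (2/877) = -1. Now have -(87/877).
877 ≡ 1 (mod 4), so quadratic reciprocity gives (87/877) = (877/87). Reduce: 877 ≡ 7 (mod 87). Now have -(7/87).
Both 7 ≡ 3 and 87 ≡ 3 (mod 4), so reciprocity gives (7/87) = -(87/7). Reduce: 87 ≡ 3 (mod 7). Now have (3/7).
Both 3 ≡ 3 and 7 ≡ 3 (mod 4), so reciprocity gives (3/7) = -(7/3). Reduce: 7 ≡ 1 (mod 3). Now have -(1/3).
(1/3) = 1. Collecting the sign factors: -1.

-1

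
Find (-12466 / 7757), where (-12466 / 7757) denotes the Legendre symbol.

(-12466 / 7757)
  = (3048 / 7757)    [-12466 ≡ 3048 mod 7757]
  = -(381 / 7757)    [7757 ≡ 5 mod 8 ⇒ (2 / 7757)^3 = -1]
  = -(7757 / 381)    [QR: 381 ≡ 1 mod 4, sign kept]
  = -(137 / 381)    [7757 ≡ 137 mod 381]
  = -(381 / 137)    [QR: 137 ≡ 1 mod 4, sign kept]
  = -(107 / 137)    [381 ≡ 107 mod 137]
  = -(137 / 107)    [QR: 137 ≡ 1 mod 4, sign kept]
  = -(30 / 107)    [137 ≡ 30 mod 107]
  = (15 / 107)    [107 ≡ 3 mod 8 ⇒ (2 / 107) = -1]
  = -(107 / 15)    [QR: both ≡ 3 mod 4, sign flips]
  = -(2 / 15)    [107 ≡ 2 mod 15]
  = -(1 / 15)    [15 ≡ 7 mod 8 ⇒ (2 / 15) = +1]
  = -1    [(1 / 15) = 1]

-1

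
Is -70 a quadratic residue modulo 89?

(-70|89)
  = (19|89)    [-70 ≡ 19 mod 89]
  = (89|19)    [QR: 89 ≡ 1 mod 4, sign kept]
  = (13|19)    [89 ≡ 13 mod 19]
  = (19|13)    [QR: 13 ≡ 1 mod 4, sign kept]
  = (6|13)    [19 ≡ 6 mod 13]
  = -(3|13)    [13 ≡ 5 mod 8 ⇒ (2|13) = -1]
  = -(13|3)    [QR: 13 ≡ 1 mod 4, sign kept]
  = -(1|3)    [13 ≡ 1 mod 3]
  = -1    [(1|3) = 1]
The Legendre symbol is -1, so x^2 ≡ -70 (mod 89) has no solution.

no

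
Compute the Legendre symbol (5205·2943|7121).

By multiplicativity, (5205·2943|7121) = (5205|7121)·(2943|7121).
First factor (5205|7121):
5205 ≡ 1 (mod 4), so quadratic reciprocity gives (5205|7121) = (7121|5205). Reduce: 7121 ≡ 1916 (mod 5205). Now have (1916|5205).
Factor out 2: 1916 = 2^2·479. Since 5205 ≡ 5 (mod 8), (2|5205) = -1, and (2|5205)^2 = +1. Now have (479|5205).
5205 ≡ 1 (mod 4), so quadratic reciprocity gives (479|5205) = (5205|479). Reduce: 5205 ≡ 415 (mod 479). Now have (415|479).
Both 415 ≡ 3 and 479 ≡ 3 (mod 4), so reciprocity gives (415|479) = -(479|415). Reduce: 479 ≡ 64 (mod 415). Now have -(64|415).
Factor out 2: 64 = 2^6. Since 415 ≡ 7 (mod 8), (2|415) = +1, and (2|415)^6 = +1. Now have -(1|415).
(1|415) = 1. Collecting the sign factors: -1.
Second factor (2943|7121):
7121 ≡ 1 (mod 4), so quadratic reciprocity gives (2943|7121) = (7121|2943). Reduce: 7121 ≡ 1235 (mod 2943). Now have (1235|2943).
Both 1235 ≡ 3 and 2943 ≡ 3 (mod 4), so reciprocity gives (1235|2943) = -(2943|1235). Reduce: 2943 ≡ 473 (mod 1235). Now have -(473|1235).
473 ≡ 1 (mod 4), so quadratic reciprocity gives (473|1235) = (1235|473). Reduce: 1235 ≡ 289 (mod 473). Now have -(289|473).
289 ≡ 1 (mod 4), so quadratic reciprocity gives (289|473) = (473|289). Reduce: 473 ≡ 184 (mod 289). Now have -(184|289).
Factor out 2: 184 = 2^3·23. Since 289 ≡ 1 (mod 8), (2|289) = +1, and (2|289)^3 = +1. Now have -(23|289).
289 ≡ 1 (mod 4), so quadratic reciprocity gives (23|289) = (289|23). Reduce: 289 ≡ 13 (mod 23). Now have -(13|23).
13 ≡ 1 (mod 4), so quadratic reciprocity gives (13|23) = (23|13). Reduce: 23 ≡ 10 (mod 13). Now have -(10|13).
Factor out 2: 10 = 2·5. Since 13 ≡ 5 (mod 8), (2|13) = -1. Now have (5|13).
5 ≡ 1 (mod 4), so quadratic reciprocity gives (5|13) = (13|5). Reduce: 13 ≡ 3 (mod 5). Now have (3|5).
5 ≡ 1 (mod 4), so quadratic reciprocity gives (3|5) = (5|3). Reduce: 5 ≡ 2 (mod 3). Now have (2|3).
Factor out 2: 2 = 2. Since 3 ≡ 3 (mod 8), (2|3) = -1. Now have -(1|3).
(1|3) = 1. Collecting the sign factors: -1.
Product: (-1)·(-1) = 1.

1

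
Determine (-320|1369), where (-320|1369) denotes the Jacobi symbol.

1

Reduce the numerator: -320 ≡ 1049 (mod 1369), so (-320|1369) = (1049|1369).
1049 ≡ 1 (mod 4), so quadratic reciprocity gives (1049|1369) = (1369|1049). Reduce: 1369 ≡ 320 (mod 1049). Now have (320|1049).
Factor out 2: 320 = 2^6·5. Since 1049 ≡ 1 (mod 8), (2|1049) = +1, and (2|1049)^6 = +1. Now have (5|1049).
5 ≡ 1 (mod 4), so quadratic reciprocity gives (5|1049) = (1049|5). Reduce: 1049 ≡ 4 (mod 5). Now have (4|5).
Factor out 2: 4 = 2^2. Since 5 ≡ 5 (mod 8), (2|5) = -1, and (2|5)^2 = +1. Now have (1|5).
(1|5) = 1. Collecting the sign factors: 1.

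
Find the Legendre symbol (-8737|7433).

Reduce the numerator: -8737 ≡ 6129 (mod 7433), so (-8737|7433) = (6129|7433).
6129 ≡ 1 (mod 4), so quadratic reciprocity gives (6129|7433) = (7433|6129). Reduce: 7433 ≡ 1304 (mod 6129). Now have (1304|6129).
Factor out 2: 1304 = 2^3·163. Since 6129 ≡ 1 (mod 8), (2|6129) = +1, and (2|6129)^3 = +1. Now have (163|6129).
6129 ≡ 1 (mod 4), so quadratic reciprocity gives (163|6129) = (6129|163). Reduce: 6129 ≡ 98 (mod 163). Now have (98|163).
Factor out 2: 98 = 2·49. Since 163 ≡ 3 (mod 8), (2|163) = -1. Now have -(49|163).
49 ≡ 1 (mod 4), so quadratic reciprocity gives (49|163) = (163|49). Reduce: 163 ≡ 16 (mod 49). Now have -(16|49).
Factor out 2: 16 = 2^4. Since 49 ≡ 1 (mod 8), (2|49) = +1, and (2|49)^4 = +1. Now have -(1|49).
(1|49) = 1. Collecting the sign factors: -1.

-1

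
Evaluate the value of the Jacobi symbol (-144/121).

Reduce the numerator: -144 ≡ 98 (mod 121), so (-144/121) = (98/121).
Factor out 2: 98 = 2·49. Since 121 ≡ 1 (mod 8), (2/121) = +1. Now have (49/121).
49 ≡ 1 (mod 4), so quadratic reciprocity gives (49/121) = (121/49). Reduce: 121 ≡ 23 (mod 49). Now have (23/49).
49 ≡ 1 (mod 4), so quadratic reciprocity gives (23/49) = (49/23). Reduce: 49 ≡ 3 (mod 23). Now have (3/23).
Both 3 ≡ 3 and 23 ≡ 3 (mod 4), so reciprocity gives (3/23) = -(23/3). Reduce: 23 ≡ 2 (mod 3). Now have -(2/3).
Factor out 2: 2 = 2. Since 3 ≡ 3 (mod 8), (2/3) = -1. Now have (1/3).
(1/3) = 1. Collecting the sign factors: 1.

1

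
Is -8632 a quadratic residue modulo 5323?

(-8632|5323)
  = -(8632|5323)    [5323 ≡ 3 mod 4 ⇒ (-1|5323) = -1]
  = -(3309|5323)    [8632 ≡ 3309 mod 5323]
  = -(5323|3309)    [QR: 3309 ≡ 1 mod 4, sign kept]
  = -(2014|3309)    [5323 ≡ 2014 mod 3309]
  = (1007|3309)    [3309 ≡ 5 mod 8 ⇒ (2|3309) = -1]
  = (3309|1007)    [QR: 3309 ≡ 1 mod 4, sign kept]
  = (288|1007)    [3309 ≡ 288 mod 1007]
  = (9|1007)    [1007 ≡ 7 mod 8 ⇒ (2|1007)^5 = +1]
  = (1007|9)    [QR: 9 ≡ 1 mod 4, sign kept]
  = (8|9)    [1007 ≡ 8 mod 9]
  = (1|9)    [9 ≡ 1 mod 8 ⇒ (2|9)^3 = +1]
  = 1    [(1|9) = 1]
(-8632|5323) = 1, and 5323 is prime, so -8632 is a quadratic residue mod 5323.

yes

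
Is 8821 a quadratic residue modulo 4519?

yes

Reduce the numerator: 8821 ≡ 4302 (mod 4519), so (8821/4519) = (4302/4519).
Factor out 2: 4302 = 2·2151. Since 4519 ≡ 7 (mod 8), (2/4519) = +1. Now have (2151/4519).
Both 2151 ≡ 3 and 4519 ≡ 3 (mod 4), so reciprocity gives (2151/4519) = -(4519/2151). Reduce: 4519 ≡ 217 (mod 2151). Now have -(217/2151).
217 ≡ 1 (mod 4), so quadratic reciprocity gives (217/2151) = (2151/217). Reduce: 2151 ≡ 198 (mod 217). Now have -(198/217).
Factor out 2: 198 = 2·99. Since 217 ≡ 1 (mod 8), (2/217) = +1. Now have -(99/217).
217 ≡ 1 (mod 4), so quadratic reciprocity gives (99/217) = (217/99). Reduce: 217 ≡ 19 (mod 99). Now have -(19/99).
Both 19 ≡ 3 and 99 ≡ 3 (mod 4), so reciprocity gives (19/99) = -(99/19). Reduce: 99 ≡ 4 (mod 19). Now have (4/19).
Factor out 2: 4 = 2^2. Since 19 ≡ 3 (mod 8), (2/19) = -1, and (2/19)^2 = +1. Now have (1/19).
(1/19) = 1. Collecting the sign factors: 1.
The Legendre symbol is 1, so x^2 ≡ 8821 (mod 4519) has solution.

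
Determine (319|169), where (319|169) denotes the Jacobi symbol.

1

(319|169)
  = (150|169)    [319 ≡ 150 mod 169]
  = (75|169)    [169 ≡ 1 mod 8 ⇒ (2|169) = +1]
  = (169|75)    [QR: 169 ≡ 1 mod 4, sign kept]
  = (19|75)    [169 ≡ 19 mod 75]
  = -(75|19)    [QR: both ≡ 3 mod 4, sign flips]
  = -(18|19)    [75 ≡ 18 mod 19]
  = (9|19)    [19 ≡ 3 mod 8 ⇒ (2|19) = -1]
  = (19|9)    [QR: 9 ≡ 1 mod 4, sign kept]
  = (1|9)    [19 ≡ 1 mod 9]
  = 1    [(1|9) = 1]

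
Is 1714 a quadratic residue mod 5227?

no

(1714/5227)
  = -(857/5227)    [5227 ≡ 3 mod 8 ⇒ (2/5227) = -1]
  = -(5227/857)    [QR: 857 ≡ 1 mod 4, sign kept]
  = -(85/857)    [5227 ≡ 85 mod 857]
  = -(857/85)    [QR: 85 ≡ 1 mod 4, sign kept]
  = -(7/85)    [857 ≡ 7 mod 85]
  = -(85/7)    [QR: 85 ≡ 1 mod 4, sign kept]
  = -(1/7)    [85 ≡ 1 mod 7]
  = -1    [(1/7) = 1]
(1714/5227) = -1, and 5227 is prime, so 1714 is not a quadratic residue mod 5227.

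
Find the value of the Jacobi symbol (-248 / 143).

Reduce the numerator: -248 ≡ 38 (mod 143), so (-248 / 143) = (38 / 143).
Factor out 2: 38 = 2·19. Since 143 ≡ 7 (mod 8), (2 / 143) = +1. Now have (19 / 143).
Both 19 ≡ 3 and 143 ≡ 3 (mod 4), so reciprocity gives (19 / 143) = -(143 / 19). Reduce: 143 ≡ 10 (mod 19). Now have -(10 / 19).
Factor out 2: 10 = 2·5. Since 19 ≡ 3 (mod 8), (2 / 19) = -1. Now have (5 / 19).
5 ≡ 1 (mod 4), so quadratic reciprocity gives (5 / 19) = (19 / 5). Reduce: 19 ≡ 4 (mod 5). Now have (4 / 5).
Factor out 2: 4 = 2^2. Since 5 ≡ 5 (mod 8), (2 / 5) = -1, and (2 / 5)^2 = +1. Now have (1 / 5).
(1 / 5) = 1. Collecting the sign factors: 1.

1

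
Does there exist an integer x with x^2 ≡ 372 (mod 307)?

yes

(372/307)
  = (65/307)    [372 ≡ 65 mod 307]
  = (307/65)    [QR: 65 ≡ 1 mod 4, sign kept]
  = (47/65)    [307 ≡ 47 mod 65]
  = (65/47)    [QR: 65 ≡ 1 mod 4, sign kept]
  = (18/47)    [65 ≡ 18 mod 47]
  = (9/47)    [47 ≡ 7 mod 8 ⇒ (2/47) = +1]
  = (47/9)    [QR: 9 ≡ 1 mod 4, sign kept]
  = (2/9)    [47 ≡ 2 mod 9]
  = (1/9)    [9 ≡ 1 mod 8 ⇒ (2/9) = +1]
  = 1    [(1/9) = 1]
The Legendre symbol is 1, so x^2 ≡ 372 (mod 307) has solution.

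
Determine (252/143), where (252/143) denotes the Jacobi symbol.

1

(252/143)
  = (109/143)    [252 ≡ 109 mod 143]
  = (143/109)    [QR: 109 ≡ 1 mod 4, sign kept]
  = (34/109)    [143 ≡ 34 mod 109]
  = -(17/109)    [109 ≡ 5 mod 8 ⇒ (2/109) = -1]
  = -(109/17)    [QR: 17 ≡ 1 mod 4, sign kept]
  = -(7/17)    [109 ≡ 7 mod 17]
  = -(17/7)    [QR: 17 ≡ 1 mod 4, sign kept]
  = -(3/7)    [17 ≡ 3 mod 7]
  = (7/3)    [QR: both ≡ 3 mod 4, sign flips]
  = (1/3)    [7 ≡ 1 mod 3]
  = 1    [(1/3) = 1]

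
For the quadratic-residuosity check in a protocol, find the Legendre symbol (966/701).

Reduce the numerator: 966 ≡ 265 (mod 701), so (966/701) = (265/701).
265 ≡ 1 (mod 4), so quadratic reciprocity gives (265/701) = (701/265). Reduce: 701 ≡ 171 (mod 265). Now have (171/265).
265 ≡ 1 (mod 4), so quadratic reciprocity gives (171/265) = (265/171). Reduce: 265 ≡ 94 (mod 171). Now have (94/171).
Factor out 2: 94 = 2·47. Since 171 ≡ 3 (mod 8), (2/171) = -1. Now have -(47/171).
Both 47 ≡ 3 and 171 ≡ 3 (mod 4), so reciprocity gives (47/171) = -(171/47). Reduce: 171 ≡ 30 (mod 47). Now have (30/47).
Factor out 2: 30 = 2·15. Since 47 ≡ 7 (mod 8), (2/47) = +1. Now have (15/47).
Both 15 ≡ 3 and 47 ≡ 3 (mod 4), so reciprocity gives (15/47) = -(47/15). Reduce: 47 ≡ 2 (mod 15). Now have -(2/15).
Factor out 2: 2 = 2. Since 15 ≡ 7 (mod 8), (2/15) = +1. Now have -(1/15).
(1/15) = 1. Collecting the sign factors: -1.

-1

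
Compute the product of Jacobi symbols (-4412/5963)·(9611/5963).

By multiplicativity, (-4412·9611/5963) = (-4412/5963)·(9611/5963).
First factor (-4412/5963):
(-4412/5963)
  = -(4412/5963)    [5963 ≡ 3 mod 4 ⇒ (-1/5963) = -1]
  = -(1103/5963)    [5963 ≡ 3 mod 8 ⇒ (2/5963)^2 = +1]
  = (5963/1103)    [QR: both ≡ 3 mod 4, sign flips]
  = (448/1103)    [5963 ≡ 448 mod 1103]
  = (7/1103)    [1103 ≡ 7 mod 8 ⇒ (2/1103)^6 = +1]
  = -(1103/7)    [QR: both ≡ 3 mod 4, sign flips]
  = -(4/7)    [1103 ≡ 4 mod 7]
  = -(1/7)    [7 ≡ 7 mod 8 ⇒ (2/7)^2 = +1]
  = -1    [(1/7) = 1]
Second factor (9611/5963):
(9611/5963)
  = (3648/5963)    [9611 ≡ 3648 mod 5963]
  = (57/5963)    [5963 ≡ 3 mod 8 ⇒ (2/5963)^6 = +1]
  = (5963/57)    [QR: 57 ≡ 1 mod 4, sign kept]
  = (35/57)    [5963 ≡ 35 mod 57]
  = (57/35)    [QR: 57 ≡ 1 mod 4, sign kept]
  = (22/35)    [57 ≡ 22 mod 35]
  = -(11/35)    [35 ≡ 3 mod 8 ⇒ (2/35) = -1]
  = (35/11)    [QR: both ≡ 3 mod 4, sign flips]
  = (2/11)    [35 ≡ 2 mod 11]
  = -(1/11)    [11 ≡ 3 mod 8 ⇒ (2/11) = -1]
  = -1    [(1/11) = 1]
Product: (-1)·(-1) = 1.

1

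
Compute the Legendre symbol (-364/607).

-1

(-364/607)
  = -(364/607)    [607 ≡ 3 mod 4 ⇒ (-1/607) = -1]
  = -(91/607)    [607 ≡ 7 mod 8 ⇒ (2/607)^2 = +1]
  = (607/91)    [QR: both ≡ 3 mod 4, sign flips]
  = (61/91)    [607 ≡ 61 mod 91]
  = (91/61)    [QR: 61 ≡ 1 mod 4, sign kept]
  = (30/61)    [91 ≡ 30 mod 61]
  = -(15/61)    [61 ≡ 5 mod 8 ⇒ (2/61) = -1]
  = -(61/15)    [QR: 61 ≡ 1 mod 4, sign kept]
  = -(1/15)    [61 ≡ 1 mod 15]
  = -1    [(1/15) = 1]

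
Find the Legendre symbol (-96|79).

1

(-96|79)
  = -(96|79)    [79 ≡ 3 mod 4 ⇒ (-1|79) = -1]
  = -(17|79)    [96 ≡ 17 mod 79]
  = -(79|17)    [QR: 17 ≡ 1 mod 4, sign kept]
  = -(11|17)    [79 ≡ 11 mod 17]
  = -(17|11)    [QR: 17 ≡ 1 mod 4, sign kept]
  = -(6|11)    [17 ≡ 6 mod 11]
  = (3|11)    [11 ≡ 3 mod 8 ⇒ (2|11) = -1]
  = -(11|3)    [QR: both ≡ 3 mod 4, sign flips]
  = -(2|3)    [11 ≡ 2 mod 3]
  = (1|3)    [3 ≡ 3 mod 8 ⇒ (2|3) = -1]
  = 1    [(1|3) = 1]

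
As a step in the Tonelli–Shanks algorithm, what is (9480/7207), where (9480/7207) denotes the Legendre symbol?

-1

(9480/7207)
  = (2273/7207)    [9480 ≡ 2273 mod 7207]
  = (7207/2273)    [QR: 2273 ≡ 1 mod 4, sign kept]
  = (388/2273)    [7207 ≡ 388 mod 2273]
  = (97/2273)    [2273 ≡ 1 mod 8 ⇒ (2/2273)^2 = +1]
  = (2273/97)    [QR: 97 ≡ 1 mod 4, sign kept]
  = (42/97)    [2273 ≡ 42 mod 97]
  = (21/97)    [97 ≡ 1 mod 8 ⇒ (2/97) = +1]
  = (97/21)    [QR: 21 ≡ 1 mod 4, sign kept]
  = (13/21)    [97 ≡ 13 mod 21]
  = (21/13)    [QR: 13 ≡ 1 mod 4, sign kept]
  = (8/13)    [21 ≡ 8 mod 13]
  = -(1/13)    [13 ≡ 5 mod 8 ⇒ (2/13)^3 = -1]
  = -1    [(1/13) = 1]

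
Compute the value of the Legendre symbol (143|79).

1

(143|79)
  = (64|79)    [143 ≡ 64 mod 79]
  = (1|79)    [79 ≡ 7 mod 8 ⇒ (2|79)^6 = +1]
  = 1    [(1|79) = 1]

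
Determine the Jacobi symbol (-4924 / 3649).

(-4924 / 3649)
  = (2374 / 3649)    [-4924 ≡ 2374 mod 3649]
  = (1187 / 3649)    [3649 ≡ 1 mod 8 ⇒ (2 / 3649) = +1]
  = (3649 / 1187)    [QR: 3649 ≡ 1 mod 4, sign kept]
  = (88 / 1187)    [3649 ≡ 88 mod 1187]
  = -(11 / 1187)    [1187 ≡ 3 mod 8 ⇒ (2 / 1187)^3 = -1]
  = (1187 / 11)    [QR: both ≡ 3 mod 4, sign flips]
  = (10 / 11)    [1187 ≡ 10 mod 11]
  = -(5 / 11)    [11 ≡ 3 mod 8 ⇒ (2 / 11) = -1]
  = -(11 / 5)    [QR: 5 ≡ 1 mod 4, sign kept]
  = -(1 / 5)    [11 ≡ 1 mod 5]
  = -1    [(1 / 5) = 1]

-1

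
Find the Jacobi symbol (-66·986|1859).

0

By multiplicativity, (-66·986|1859) = (-66|1859)·(986|1859).
First factor (-66|1859):
(-66|1859)
  = (1793|1859)    [-66 ≡ 1793 mod 1859]
  = (1859|1793)    [QR: 1793 ≡ 1 mod 4, sign kept]
  = (66|1793)    [1859 ≡ 66 mod 1793]
  = (33|1793)    [1793 ≡ 1 mod 8 ⇒ (2|1793) = +1]
  = (1793|33)    [QR: 33 ≡ 1 mod 4, sign kept]
  = (11|33)    [1793 ≡ 11 mod 33]
  = (33|11)    [QR: 33 ≡ 1 mod 4, sign kept]
  = (0|11)    [33 ≡ 0 mod 11]
  = 0    [numerator 0, gcd > 1]
Second factor (986|1859):
(986|1859)
  = -(493|1859)    [1859 ≡ 3 mod 8 ⇒ (2|1859) = -1]
  = -(1859|493)    [QR: 493 ≡ 1 mod 4, sign kept]
  = -(380|493)    [1859 ≡ 380 mod 493]
  = -(95|493)    [493 ≡ 5 mod 8 ⇒ (2|493)^2 = +1]
  = -(493|95)    [QR: 493 ≡ 1 mod 4, sign kept]
  = -(18|95)    [493 ≡ 18 mod 95]
  = -(9|95)    [95 ≡ 7 mod 8 ⇒ (2|95) = +1]
  = -(95|9)    [QR: 9 ≡ 1 mod 4, sign kept]
  = -(5|9)    [95 ≡ 5 mod 9]
  = -(9|5)    [QR: 5 ≡ 1 mod 4, sign kept]
  = -(4|5)    [9 ≡ 4 mod 5]
  = -(1|5)    [5 ≡ 5 mod 8 ⇒ (2|5)^2 = +1]
  = -1    [(1|5) = 1]
Product: (0)·(-1) = 0.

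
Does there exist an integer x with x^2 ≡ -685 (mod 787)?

Reduce the numerator: -685 ≡ 102 (mod 787), so (-685/787) = (102/787).
Factor out 2: 102 = 2·51. Since 787 ≡ 3 (mod 8), (2/787) = -1. Now have -(51/787).
Both 51 ≡ 3 and 787 ≡ 3 (mod 4), so reciprocity gives (51/787) = -(787/51). Reduce: 787 ≡ 22 (mod 51). Now have (22/51).
Factor out 2: 22 = 2·11. Since 51 ≡ 3 (mod 8), (2/51) = -1. Now have -(11/51).
Both 11 ≡ 3 and 51 ≡ 3 (mod 4), so reciprocity gives (11/51) = -(51/11). Reduce: 51 ≡ 7 (mod 11). Now have (7/11).
Both 7 ≡ 3 and 11 ≡ 3 (mod 4), so reciprocity gives (7/11) = -(11/7). Reduce: 11 ≡ 4 (mod 7). Now have -(4/7).
Factor out 2: 4 = 2^2. Since 7 ≡ 7 (mod 8), (2/7) = +1, and (2/7)^2 = +1. Now have -(1/7).
(1/7) = 1. Collecting the sign factors: -1.
The Legendre symbol is -1, so x^2 ≡ -685 (mod 787) has no solution.

no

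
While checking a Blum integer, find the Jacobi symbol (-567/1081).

-1

Reduce the numerator: -567 ≡ 514 (mod 1081), so (-567/1081) = (514/1081).
Factor out 2: 514 = 2·257. Since 1081 ≡ 1 (mod 8), (2/1081) = +1. Now have (257/1081).
257 ≡ 1 (mod 4), so quadratic reciprocity gives (257/1081) = (1081/257). Reduce: 1081 ≡ 53 (mod 257). Now have (53/257).
53 ≡ 1 (mod 4), so quadratic reciprocity gives (53/257) = (257/53). Reduce: 257 ≡ 45 (mod 53). Now have (45/53).
45 ≡ 1 (mod 4), so quadratic reciprocity gives (45/53) = (53/45). Reduce: 53 ≡ 8 (mod 45). Now have (8/45).
Factor out 2: 8 = 2^3. Since 45 ≡ 5 (mod 8), (2/45) = -1, and (2/45)^3 = -1. Now have -(1/45).
(1/45) = 1. Collecting the sign factors: -1.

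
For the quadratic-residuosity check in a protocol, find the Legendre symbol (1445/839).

1

(1445/839)
  = (606/839)    [1445 ≡ 606 mod 839]
  = (303/839)    [839 ≡ 7 mod 8 ⇒ (2/839) = +1]
  = -(839/303)    [QR: both ≡ 3 mod 4, sign flips]
  = -(233/303)    [839 ≡ 233 mod 303]
  = -(303/233)    [QR: 233 ≡ 1 mod 4, sign kept]
  = -(70/233)    [303 ≡ 70 mod 233]
  = -(35/233)    [233 ≡ 1 mod 8 ⇒ (2/233) = +1]
  = -(233/35)    [QR: 233 ≡ 1 mod 4, sign kept]
  = -(23/35)    [233 ≡ 23 mod 35]
  = (35/23)    [QR: both ≡ 3 mod 4, sign flips]
  = (12/23)    [35 ≡ 12 mod 23]
  = (3/23)    [23 ≡ 7 mod 8 ⇒ (2/23)^2 = +1]
  = -(23/3)    [QR: both ≡ 3 mod 4, sign flips]
  = -(2/3)    [23 ≡ 2 mod 3]
  = (1/3)    [3 ≡ 3 mod 8 ⇒ (2/3) = -1]
  = 1    [(1/3) = 1]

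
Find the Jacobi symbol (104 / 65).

Reduce the numerator: 104 ≡ 39 (mod 65), so (104 / 65) = (39 / 65).
65 ≡ 1 (mod 4), so quadratic reciprocity gives (39 / 65) = (65 / 39). Reduce: 65 ≡ 26 (mod 39). Now have (26 / 39).
Factor out 2: 26 = 2·13. Since 39 ≡ 7 (mod 8), (2 / 39) = +1. Now have (13 / 39).
13 ≡ 1 (mod 4), so quadratic reciprocity gives (13 / 39) = (39 / 13). Reduce: 39 ≡ 0 (mod 13). Now have (0 / 13).
The numerator is now 0 with denominator 13 > 1: the symbol is 0.

0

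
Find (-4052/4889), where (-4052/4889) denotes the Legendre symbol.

Reduce the numerator: -4052 ≡ 837 (mod 4889), so (-4052/4889) = (837/4889).
837 ≡ 1 (mod 4), so quadratic reciprocity gives (837/4889) = (4889/837). Reduce: 4889 ≡ 704 (mod 837). Now have (704/837).
Factor out 2: 704 = 2^6·11. Since 837 ≡ 5 (mod 8), (2/837) = -1, and (2/837)^6 = +1. Now have (11/837).
837 ≡ 1 (mod 4), so quadratic reciprocity gives (11/837) = (837/11). Reduce: 837 ≡ 1 (mod 11). Now have (1/11).
(1/11) = 1. Collecting the sign factors: 1.

1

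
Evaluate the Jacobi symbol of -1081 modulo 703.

1

Pull out -1: (-1081|703) = (-1|703)·(1081|703). Since 703 ≡ 3 (mod 4), (-1|703) = -1. Now have -(1081|703).
Reduce the numerator: 1081 ≡ 378 (mod 703), so (1081|703) = (378|703).
Factor out 2: 378 = 2·189. Since 703 ≡ 7 (mod 8), (2|703) = +1. Now have -(189|703).
189 ≡ 1 (mod 4), so quadratic reciprocity gives (189|703) = (703|189). Reduce: 703 ≡ 136 (mod 189). Now have -(136|189).
Factor out 2: 136 = 2^3·17. Since 189 ≡ 5 (mod 8), (2|189) = -1, and (2|189)^3 = -1. Now have (17|189).
17 ≡ 1 (mod 4), so quadratic reciprocity gives (17|189) = (189|17). Reduce: 189 ≡ 2 (mod 17). Now have (2|17).
Factor out 2: 2 = 2. Since 17 ≡ 1 (mod 8), (2|17) = +1. Now have (1|17).
(1|17) = 1. Collecting the sign factors: 1.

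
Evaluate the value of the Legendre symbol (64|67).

(64|67)
  = (1|67)    [67 ≡ 3 mod 8 ⇒ (2|67)^6 = +1]
  = 1    [(1|67) = 1]

1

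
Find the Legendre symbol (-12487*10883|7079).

By multiplicativity, (-12487·10883|7079) = (-12487|7079)·(10883|7079).
First factor (-12487|7079):
Pull out -1: (-12487|7079) = (-1|7079)·(12487|7079). Since 7079 ≡ 3 (mod 4), (-1|7079) = -1. Now have -(12487|7079).
Reduce the numerator: 12487 ≡ 5408 (mod 7079), so (12487|7079) = (5408|7079).
Factor out 2: 5408 = 2^5·169. Since 7079 ≡ 7 (mod 8), (2|7079) = +1, and (2|7079)^5 = +1. Now have -(169|7079).
169 ≡ 1 (mod 4), so quadratic reciprocity gives (169|7079) = (7079|169). Reduce: 7079 ≡ 150 (mod 169). Now have -(150|169).
Factor out 2: 150 = 2·75. Since 169 ≡ 1 (mod 8), (2|169) = +1. Now have -(75|169).
169 ≡ 1 (mod 4), so quadratic reciprocity gives (75|169) = (169|75). Reduce: 169 ≡ 19 (mod 75). Now have -(19|75).
Both 19 ≡ 3 and 75 ≡ 3 (mod 4), so reciprocity gives (19|75) = -(75|19). Reduce: 75 ≡ 18 (mod 19). Now have (18|19).
Factor out 2: 18 = 2·9. Since 19 ≡ 3 (mod 8), (2|19) = -1. Now have -(9|19).
9 ≡ 1 (mod 4), so quadratic reciprocity gives (9|19) = (19|9). Reduce: 19 ≡ 1 (mod 9). Now have -(1|9).
(1|9) = 1. Collecting the sign factors: -1.
Second factor (10883|7079):
Reduce the numerator: 10883 ≡ 3804 (mod 7079), so (10883|7079) = (3804|7079).
Factor out 2: 3804 = 2^2·951. Since 7079 ≡ 7 (mod 8), (2|7079) = +1, and (2|7079)^2 = +1. Now have (951|7079).
Both 951 ≡ 3 and 7079 ≡ 3 (mod 4), so reciprocity gives (951|7079) = -(7079|951). Reduce: 7079 ≡ 422 (mod 951). Now have -(422|951).
Factor out 2: 422 = 2·211. Since 951 ≡ 7 (mod 8), (2|951) = +1. Now have -(211|951).
Both 211 ≡ 3 and 951 ≡ 3 (mod 4), so reciprocity gives (211|951) = -(951|211). Reduce: 951 ≡ 107 (mod 211). Now have (107|211).
Both 107 ≡ 3 and 211 ≡ 3 (mod 4), so reciprocity gives (107|211) = -(211|107). Reduce: 211 ≡ 104 (mod 107). Now have -(104|107).
Factor out 2: 104 = 2^3·13. Since 107 ≡ 3 (mod 8), (2|107) = -1, and (2|107)^3 = -1. Now have (13|107).
13 ≡ 1 (mod 4), so quadratic reciprocity gives (13|107) = (107|13). Reduce: 107 ≡ 3 (mod 13). Now have (3|13).
13 ≡ 1 (mod 4), so quadratic reciprocity gives (3|13) = (13|3). Reduce: 13 ≡ 1 (mod 3). Now have (1|3).
(1|3) = 1. Collecting the sign factors: 1.
Product: (-1)·(1) = -1.

-1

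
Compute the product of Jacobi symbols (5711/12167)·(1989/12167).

By multiplicativity, (5711·1989/12167) = (5711/12167)·(1989/12167).
First factor (5711/12167):
(5711/12167)
  = -(12167/5711)    [QR: both ≡ 3 mod 4, sign flips]
  = -(745/5711)    [12167 ≡ 745 mod 5711]
  = -(5711/745)    [QR: 745 ≡ 1 mod 4, sign kept]
  = -(496/745)    [5711 ≡ 496 mod 745]
  = -(31/745)    [745 ≡ 1 mod 8 ⇒ (2/745)^4 = +1]
  = -(745/31)    [QR: 745 ≡ 1 mod 4, sign kept]
  = -(1/31)    [745 ≡ 1 mod 31]
  = -1    [(1/31) = 1]
Second factor (1989/12167):
(1989/12167)
  = (12167/1989)    [QR: 1989 ≡ 1 mod 4, sign kept]
  = (233/1989)    [12167 ≡ 233 mod 1989]
  = (1989/233)    [QR: 233 ≡ 1 mod 4, sign kept]
  = (125/233)    [1989 ≡ 125 mod 233]
  = (233/125)    [QR: 125 ≡ 1 mod 4, sign kept]
  = (108/125)    [233 ≡ 108 mod 125]
  = (27/125)    [125 ≡ 5 mod 8 ⇒ (2/125)^2 = +1]
  = (125/27)    [QR: 125 ≡ 1 mod 4, sign kept]
  = (17/27)    [125 ≡ 17 mod 27]
  = (27/17)    [QR: 17 ≡ 1 mod 4, sign kept]
  = (10/17)    [27 ≡ 10 mod 17]
  = (5/17)    [17 ≡ 1 mod 8 ⇒ (2/17) = +1]
  = (17/5)    [QR: 5 ≡ 1 mod 4, sign kept]
  = (2/5)    [17 ≡ 2 mod 5]
  = -(1/5)    [5 ≡ 5 mod 8 ⇒ (2/5) = -1]
  = -1    [(1/5) = 1]
Product: (-1)·(-1) = 1.

1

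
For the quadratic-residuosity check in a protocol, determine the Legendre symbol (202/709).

1

Factor out 2: 202 = 2·101. Since 709 ≡ 5 (mod 8), (2/709) = -1. Now have -(101/709).
101 ≡ 1 (mod 4), so quadratic reciprocity gives (101/709) = (709/101). Reduce: 709 ≡ 2 (mod 101). Now have -(2/101).
Factor out 2: 2 = 2. Since 101 ≡ 5 (mod 8), (2/101) = -1. Now have (1/101).
(1/101) = 1. Collecting the sign factors: 1.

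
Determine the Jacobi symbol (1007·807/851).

-1

By multiplicativity, (1007·807/851) = (1007/851)·(807/851).
First factor (1007/851):
(1007/851)
  = (156/851)    [1007 ≡ 156 mod 851]
  = (39/851)    [851 ≡ 3 mod 8 ⇒ (2/851)^2 = +1]
  = -(851/39)    [QR: both ≡ 3 mod 4, sign flips]
  = -(32/39)    [851 ≡ 32 mod 39]
  = -(1/39)    [39 ≡ 7 mod 8 ⇒ (2/39)^5 = +1]
  = -1    [(1/39) = 1]
Second factor (807/851):
(807/851)
  = -(851/807)    [QR: both ≡ 3 mod 4, sign flips]
  = -(44/807)    [851 ≡ 44 mod 807]
  = -(11/807)    [807 ≡ 7 mod 8 ⇒ (2/807)^2 = +1]
  = (807/11)    [QR: both ≡ 3 mod 4, sign flips]
  = (4/11)    [807 ≡ 4 mod 11]
  = (1/11)    [11 ≡ 3 mod 8 ⇒ (2/11)^2 = +1]
  = 1    [(1/11) = 1]
Product: (-1)·(1) = -1.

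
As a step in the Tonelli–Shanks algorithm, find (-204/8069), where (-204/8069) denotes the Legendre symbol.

1

(-204/8069)
  = (204/8069)    [8069 ≡ 1 mod 4 ⇒ (-1/8069) = +1]
  = (51/8069)    [8069 ≡ 5 mod 8 ⇒ (2/8069)^2 = +1]
  = (8069/51)    [QR: 8069 ≡ 1 mod 4, sign kept]
  = (11/51)    [8069 ≡ 11 mod 51]
  = -(51/11)    [QR: both ≡ 3 mod 4, sign flips]
  = -(7/11)    [51 ≡ 7 mod 11]
  = (11/7)    [QR: both ≡ 3 mod 4, sign flips]
  = (4/7)    [11 ≡ 4 mod 7]
  = (1/7)    [7 ≡ 7 mod 8 ⇒ (2/7)^2 = +1]
  = 1    [(1/7) = 1]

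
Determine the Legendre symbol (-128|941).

Pull out -1: (-128|941) = (-1|941)·(128|941). Since 941 ≡ 1 (mod 4), (-1|941) = +1. Now have (128|941).
Factor out 2: 128 = 2^7. Since 941 ≡ 5 (mod 8), (2|941) = -1, and (2|941)^7 = -1. Now have -(1|941).
(1|941) = 1. Collecting the sign factors: -1.

-1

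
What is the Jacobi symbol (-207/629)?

Reduce the numerator: -207 ≡ 422 (mod 629), so (-207/629) = (422/629).
Factor out 2: 422 = 2·211. Since 629 ≡ 5 (mod 8), (2/629) = -1. Now have -(211/629).
629 ≡ 1 (mod 4), so quadratic reciprocity gives (211/629) = (629/211). Reduce: 629 ≡ 207 (mod 211). Now have -(207/211).
Both 207 ≡ 3 and 211 ≡ 3 (mod 4), so reciprocity gives (207/211) = -(211/207). Reduce: 211 ≡ 4 (mod 207). Now have (4/207).
Factor out 2: 4 = 2^2. Since 207 ≡ 7 (mod 8), (2/207) = +1, and (2/207)^2 = +1. Now have (1/207).
(1/207) = 1. Collecting the sign factors: 1.

1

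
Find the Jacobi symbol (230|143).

Reduce the numerator: 230 ≡ 87 (mod 143), so (230|143) = (87|143).
Both 87 ≡ 3 and 143 ≡ 3 (mod 4), so reciprocity gives (87|143) = -(143|87). Reduce: 143 ≡ 56 (mod 87). Now have -(56|87).
Factor out 2: 56 = 2^3·7. Since 87 ≡ 7 (mod 8), (2|87) = +1, and (2|87)^3 = +1. Now have -(7|87).
Both 7 ≡ 3 and 87 ≡ 3 (mod 4), so reciprocity gives (7|87) = -(87|7). Reduce: 87 ≡ 3 (mod 7). Now have (3|7).
Both 3 ≡ 3 and 7 ≡ 3 (mod 4), so reciprocity gives (3|7) = -(7|3). Reduce: 7 ≡ 1 (mod 3). Now have -(1|3).
(1|3) = 1. Collecting the sign factors: -1.

-1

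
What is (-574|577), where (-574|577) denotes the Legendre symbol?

Pull out -1: (-574|577) = (-1|577)·(574|577). Since 577 ≡ 1 (mod 4), (-1|577) = +1. Now have (574|577).
Factor out 2: 574 = 2·287. Since 577 ≡ 1 (mod 8), (2|577) = +1. Now have (287|577).
577 ≡ 1 (mod 4), so quadratic reciprocity gives (287|577) = (577|287). Reduce: 577 ≡ 3 (mod 287). Now have (3|287).
Both 3 ≡ 3 and 287 ≡ 3 (mod 4), so reciprocity gives (3|287) = -(287|3). Reduce: 287 ≡ 2 (mod 3). Now have -(2|3).
Factor out 2: 2 = 2. Since 3 ≡ 3 (mod 8), (2|3) = -1. Now have (1|3).
(1|3) = 1. Collecting the sign factors: 1.

1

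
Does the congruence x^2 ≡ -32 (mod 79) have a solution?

no

(-32|79)
  = -(32|79)    [79 ≡ 3 mod 4 ⇒ (-1|79) = -1]
  = -(1|79)    [79 ≡ 7 mod 8 ⇒ (2|79)^5 = +1]
  = -1    [(1|79) = 1]
The Legendre symbol is -1, so x^2 ≡ -32 (mod 79) has no solution.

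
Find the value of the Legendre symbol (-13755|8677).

Pull out -1: (-13755|8677) = (-1|8677)·(13755|8677). Since 8677 ≡ 1 (mod 4), (-1|8677) = +1. Now have (13755|8677).
Reduce the numerator: 13755 ≡ 5078 (mod 8677), so (13755|8677) = (5078|8677).
Factor out 2: 5078 = 2·2539. Since 8677 ≡ 5 (mod 8), (2|8677) = -1. Now have -(2539|8677).
8677 ≡ 1 (mod 4), so quadratic reciprocity gives (2539|8677) = (8677|2539). Reduce: 8677 ≡ 1060 (mod 2539). Now have -(1060|2539).
Factor out 2: 1060 = 2^2·265. Since 2539 ≡ 3 (mod 8), (2|2539) = -1, and (2|2539)^2 = +1. Now have -(265|2539).
265 ≡ 1 (mod 4), so quadratic reciprocity gives (265|2539) = (2539|265). Reduce: 2539 ≡ 154 (mod 265). Now have -(154|265).
Factor out 2: 154 = 2·77. Since 265 ≡ 1 (mod 8), (2|265) = +1. Now have -(77|265).
77 ≡ 1 (mod 4), so quadratic reciprocity gives (77|265) = (265|77). Reduce: 265 ≡ 34 (mod 77). Now have -(34|77).
Factor out 2: 34 = 2·17. Since 77 ≡ 5 (mod 8), (2|77) = -1. Now have (17|77).
17 ≡ 1 (mod 4), so quadratic reciprocity gives (17|77) = (77|17). Reduce: 77 ≡ 9 (mod 17). Now have (9|17).
9 ≡ 1 (mod 4), so quadratic reciprocity gives (9|17) = (17|9). Reduce: 17 ≡ 8 (mod 9). Now have (8|9).
Factor out 2: 8 = 2^3. Since 9 ≡ 1 (mod 8), (2|9) = +1, and (2|9)^3 = +1. Now have (1|9).
(1|9) = 1. Collecting the sign factors: 1.

1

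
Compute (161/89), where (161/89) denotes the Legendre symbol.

1

Reduce the numerator: 161 ≡ 72 (mod 89), so (161/89) = (72/89).
Factor out 2: 72 = 2^3·9. Since 89 ≡ 1 (mod 8), (2/89) = +1, and (2/89)^3 = +1. Now have (9/89).
9 ≡ 1 (mod 4), so quadratic reciprocity gives (9/89) = (89/9). Reduce: 89 ≡ 8 (mod 9). Now have (8/9).
Factor out 2: 8 = 2^3. Since 9 ≡ 1 (mod 8), (2/9) = +1, and (2/9)^3 = +1. Now have (1/9).
(1/9) = 1. Collecting the sign factors: 1.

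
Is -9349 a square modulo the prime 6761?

(-9349|6761)
  = (4173|6761)    [-9349 ≡ 4173 mod 6761]
  = (6761|4173)    [QR: 4173 ≡ 1 mod 4, sign kept]
  = (2588|4173)    [6761 ≡ 2588 mod 4173]
  = (647|4173)    [4173 ≡ 5 mod 8 ⇒ (2|4173)^2 = +1]
  = (4173|647)    [QR: 4173 ≡ 1 mod 4, sign kept]
  = (291|647)    [4173 ≡ 291 mod 647]
  = -(647|291)    [QR: both ≡ 3 mod 4, sign flips]
  = -(65|291)    [647 ≡ 65 mod 291]
  = -(291|65)    [QR: 65 ≡ 1 mod 4, sign kept]
  = -(31|65)    [291 ≡ 31 mod 65]
  = -(65|31)    [QR: 65 ≡ 1 mod 4, sign kept]
  = -(3|31)    [65 ≡ 3 mod 31]
  = (31|3)    [QR: both ≡ 3 mod 4, sign flips]
  = (1|3)    [31 ≡ 1 mod 3]
  = 1    [(1|3) = 1]
(-9349|6761) = 1, and 6761 is prime, so -9349 is a quadratic residue mod 6761.

yes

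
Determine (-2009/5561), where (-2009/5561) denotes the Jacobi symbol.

(-2009/5561)
  = (2009/5561)    [5561 ≡ 1 mod 4 ⇒ (-1/5561) = +1]
  = (5561/2009)    [QR: 2009 ≡ 1 mod 4, sign kept]
  = (1543/2009)    [5561 ≡ 1543 mod 2009]
  = (2009/1543)    [QR: 2009 ≡ 1 mod 4, sign kept]
  = (466/1543)    [2009 ≡ 466 mod 1543]
  = (233/1543)    [1543 ≡ 7 mod 8 ⇒ (2/1543) = +1]
  = (1543/233)    [QR: 233 ≡ 1 mod 4, sign kept]
  = (145/233)    [1543 ≡ 145 mod 233]
  = (233/145)    [QR: 145 ≡ 1 mod 4, sign kept]
  = (88/145)    [233 ≡ 88 mod 145]
  = (11/145)    [145 ≡ 1 mod 8 ⇒ (2/145)^3 = +1]
  = (145/11)    [QR: 145 ≡ 1 mod 4, sign kept]
  = (2/11)    [145 ≡ 2 mod 11]
  = -(1/11)    [11 ≡ 3 mod 8 ⇒ (2/11) = -1]
  = -1    [(1/11) = 1]

-1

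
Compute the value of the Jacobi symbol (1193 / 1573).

1

(1193 / 1573)
  = (1573 / 1193)    [QR: 1193 ≡ 1 mod 4, sign kept]
  = (380 / 1193)    [1573 ≡ 380 mod 1193]
  = (95 / 1193)    [1193 ≡ 1 mod 8 ⇒ (2 / 1193)^2 = +1]
  = (1193 / 95)    [QR: 1193 ≡ 1 mod 4, sign kept]
  = (53 / 95)    [1193 ≡ 53 mod 95]
  = (95 / 53)    [QR: 53 ≡ 1 mod 4, sign kept]
  = (42 / 53)    [95 ≡ 42 mod 53]
  = -(21 / 53)    [53 ≡ 5 mod 8 ⇒ (2 / 53) = -1]
  = -(53 / 21)    [QR: 21 ≡ 1 mod 4, sign kept]
  = -(11 / 21)    [53 ≡ 11 mod 21]
  = -(21 / 11)    [QR: 21 ≡ 1 mod 4, sign kept]
  = -(10 / 11)    [21 ≡ 10 mod 11]
  = (5 / 11)    [11 ≡ 3 mod 8 ⇒ (2 / 11) = -1]
  = (11 / 5)    [QR: 5 ≡ 1 mod 4, sign kept]
  = (1 / 5)    [11 ≡ 1 mod 5]
  = 1    [(1 / 5) = 1]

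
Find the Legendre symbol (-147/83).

Pull out -1: (-147/83) = (-1/83)·(147/83). Since 83 ≡ 3 (mod 4), (-1/83) = -1. Now have -(147/83).
Reduce the numerator: 147 ≡ 64 (mod 83), so (147/83) = (64/83).
Factor out 2: 64 = 2^6. Since 83 ≡ 3 (mod 8), (2/83) = -1, and (2/83)^6 = +1. Now have -(1/83).
(1/83) = 1. Collecting the sign factors: -1.

-1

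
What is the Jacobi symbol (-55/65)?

Reduce the numerator: -55 ≡ 10 (mod 65), so (-55/65) = (10/65).
Factor out 2: 10 = 2·5. Since 65 ≡ 1 (mod 8), (2/65) = +1. Now have (5/65).
5 ≡ 1 (mod 4), so quadratic reciprocity gives (5/65) = (65/5). Reduce: 65 ≡ 0 (mod 5). Now have (0/5).
The numerator is now 0 with denominator 5 > 1: the symbol is 0.

0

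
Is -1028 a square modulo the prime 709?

yes

Pull out -1: (-1028|709) = (-1|709)·(1028|709). Since 709 ≡ 1 (mod 4), (-1|709) = +1. Now have (1028|709).
Reduce the numerator: 1028 ≡ 319 (mod 709), so (1028|709) = (319|709).
709 ≡ 1 (mod 4), so quadratic reciprocity gives (319|709) = (709|319). Reduce: 709 ≡ 71 (mod 319). Now have (71|319).
Both 71 ≡ 3 and 319 ≡ 3 (mod 4), so reciprocity gives (71|319) = -(319|71). Reduce: 319 ≡ 35 (mod 71). Now have -(35|71).
Both 35 ≡ 3 and 71 ≡ 3 (mod 4), so reciprocity gives (35|71) = -(71|35). Reduce: 71 ≡ 1 (mod 35). Now have (1|35).
(1|35) = 1. Collecting the sign factors: 1.
The Legendre symbol is 1, so x^2 ≡ -1028 (mod 709) has solution.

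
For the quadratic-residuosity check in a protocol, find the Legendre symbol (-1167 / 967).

Reduce the numerator: -1167 ≡ 767 (mod 967), so (-1167 / 967) = (767 / 967).
Both 767 ≡ 3 and 967 ≡ 3 (mod 4), so reciprocity gives (767 / 967) = -(967 / 767). Reduce: 967 ≡ 200 (mod 767). Now have -(200 / 767).
Factor out 2: 200 = 2^3·25. Since 767 ≡ 7 (mod 8), (2 / 767) = +1, and (2 / 767)^3 = +1. Now have -(25 / 767).
25 ≡ 1 (mod 4), so quadratic reciprocity gives (25 / 767) = (767 / 25). Reduce: 767 ≡ 17 (mod 25). Now have -(17 / 25).
17 ≡ 1 (mod 4), so quadratic reciprocity gives (17 / 25) = (25 / 17). Reduce: 25 ≡ 8 (mod 17). Now have -(8 / 17).
Factor out 2: 8 = 2^3. Since 17 ≡ 1 (mod 8), (2 / 17) = +1, and (2 / 17)^3 = +1. Now have -(1 / 17).
(1 / 17) = 1. Collecting the sign factors: -1.

-1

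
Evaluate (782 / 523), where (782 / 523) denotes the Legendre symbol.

-1

(782 / 523)
  = (259 / 523)    [782 ≡ 259 mod 523]
  = -(523 / 259)    [QR: both ≡ 3 mod 4, sign flips]
  = -(5 / 259)    [523 ≡ 5 mod 259]
  = -(259 / 5)    [QR: 5 ≡ 1 mod 4, sign kept]
  = -(4 / 5)    [259 ≡ 4 mod 5]
  = -(1 / 5)    [5 ≡ 5 mod 8 ⇒ (2 / 5)^2 = +1]
  = -1    [(1 / 5) = 1]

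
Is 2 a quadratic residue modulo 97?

yes

Factor out 2: 2 = 2. Since 97 ≡ 1 (mod 8), (2/97) = +1. Now have (1/97).
(1/97) = 1. Collecting the sign factors: 1.
(2/97) = 1, and 97 is prime, so 2 is a quadratic residue mod 97.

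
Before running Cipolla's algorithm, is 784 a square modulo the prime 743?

yes

Reduce the numerator: 784 ≡ 41 (mod 743), so (784/743) = (41/743).
41 ≡ 1 (mod 4), so quadratic reciprocity gives (41/743) = (743/41). Reduce: 743 ≡ 5 (mod 41). Now have (5/41).
5 ≡ 1 (mod 4), so quadratic reciprocity gives (5/41) = (41/5). Reduce: 41 ≡ 1 (mod 5). Now have (1/5).
(1/5) = 1. Collecting the sign factors: 1.
(784/743) = 1, and 743 is prime, so 784 is a quadratic residue mod 743.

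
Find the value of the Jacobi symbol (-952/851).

(-952/851)
  = (750/851)    [-952 ≡ 750 mod 851]
  = -(375/851)    [851 ≡ 3 mod 8 ⇒ (2/851) = -1]
  = (851/375)    [QR: both ≡ 3 mod 4, sign flips]
  = (101/375)    [851 ≡ 101 mod 375]
  = (375/101)    [QR: 101 ≡ 1 mod 4, sign kept]
  = (72/101)    [375 ≡ 72 mod 101]
  = -(9/101)    [101 ≡ 5 mod 8 ⇒ (2/101)^3 = -1]
  = -(101/9)    [QR: 9 ≡ 1 mod 4, sign kept]
  = -(2/9)    [101 ≡ 2 mod 9]
  = -(1/9)    [9 ≡ 1 mod 8 ⇒ (2/9) = +1]
  = -1    [(1/9) = 1]

-1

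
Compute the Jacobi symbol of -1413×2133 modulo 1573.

1

By multiplicativity, (-1413·2133/1573) = (-1413/1573)·(2133/1573).
First factor (-1413/1573):
(-1413/1573)
  = (160/1573)    [-1413 ≡ 160 mod 1573]
  = -(5/1573)    [1573 ≡ 5 mod 8 ⇒ (2/1573)^5 = -1]
  = -(1573/5)    [QR: 5 ≡ 1 mod 4, sign kept]
  = -(3/5)    [1573 ≡ 3 mod 5]
  = -(5/3)    [QR: 5 ≡ 1 mod 4, sign kept]
  = -(2/3)    [5 ≡ 2 mod 3]
  = (1/3)    [3 ≡ 3 mod 8 ⇒ (2/3) = -1]
  = 1    [(1/3) = 1]
Second factor (2133/1573):
(2133/1573)
  = (560/1573)    [2133 ≡ 560 mod 1573]
  = (35/1573)    [1573 ≡ 5 mod 8 ⇒ (2/1573)^4 = +1]
  = (1573/35)    [QR: 1573 ≡ 1 mod 4, sign kept]
  = (33/35)    [1573 ≡ 33 mod 35]
  = (35/33)    [QR: 33 ≡ 1 mod 4, sign kept]
  = (2/33)    [35 ≡ 2 mod 33]
  = (1/33)    [33 ≡ 1 mod 8 ⇒ (2/33) = +1]
  = 1    [(1/33) = 1]
Product: (1)·(1) = 1.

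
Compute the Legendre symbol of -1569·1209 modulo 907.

By multiplicativity, (-1569·1209/907) = (-1569/907)·(1209/907).
First factor (-1569/907):
(-1569/907)
  = -(1569/907)    [907 ≡ 3 mod 4 ⇒ (-1/907) = -1]
  = -(662/907)    [1569 ≡ 662 mod 907]
  = (331/907)    [907 ≡ 3 mod 8 ⇒ (2/907) = -1]
  = -(907/331)    [QR: both ≡ 3 mod 4, sign flips]
  = -(245/331)    [907 ≡ 245 mod 331]
  = -(331/245)    [QR: 245 ≡ 1 mod 4, sign kept]
  = -(86/245)    [331 ≡ 86 mod 245]
  = (43/245)    [245 ≡ 5 mod 8 ⇒ (2/245) = -1]
  = (245/43)    [QR: 245 ≡ 1 mod 4, sign kept]
  = (30/43)    [245 ≡ 30 mod 43]
  = -(15/43)    [43 ≡ 3 mod 8 ⇒ (2/43) = -1]
  = (43/15)    [QR: both ≡ 3 mod 4, sign flips]
  = (13/15)    [43 ≡ 13 mod 15]
  = (15/13)    [QR: 13 ≡ 1 mod 4, sign kept]
  = (2/13)    [15 ≡ 2 mod 13]
  = -(1/13)    [13 ≡ 5 mod 8 ⇒ (2/13) = -1]
  = -1    [(1/13) = 1]
Second factor (1209/907):
(1209/907)
  = (302/907)    [1209 ≡ 302 mod 907]
  = -(151/907)    [907 ≡ 3 mod 8 ⇒ (2/907) = -1]
  = (907/151)    [QR: both ≡ 3 mod 4, sign flips]
  = (1/151)    [907 ≡ 1 mod 151]
  = 1    [(1/151) = 1]
Product: (-1)·(1) = -1.

-1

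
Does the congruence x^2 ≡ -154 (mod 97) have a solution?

no

Pull out -1: (-154|97) = (-1|97)·(154|97). Since 97 ≡ 1 (mod 4), (-1|97) = +1. Now have (154|97).
Reduce the numerator: 154 ≡ 57 (mod 97), so (154|97) = (57|97).
57 ≡ 1 (mod 4), so quadratic reciprocity gives (57|97) = (97|57). Reduce: 97 ≡ 40 (mod 57). Now have (40|57).
Factor out 2: 40 = 2^3·5. Since 57 ≡ 1 (mod 8), (2|57) = +1, and (2|57)^3 = +1. Now have (5|57).
5 ≡ 1 (mod 4), so quadratic reciprocity gives (5|57) = (57|5). Reduce: 57 ≡ 2 (mod 5). Now have (2|5).
Factor out 2: 2 = 2. Since 5 ≡ 5 (mod 8), (2|5) = -1. Now have -(1|5).
(1|5) = 1. Collecting the sign factors: -1.
The Legendre symbol is -1, so x^2 ≡ -154 (mod 97) has no solution.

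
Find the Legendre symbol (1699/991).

(1699/991)
  = (708/991)    [1699 ≡ 708 mod 991]
  = (177/991)    [991 ≡ 7 mod 8 ⇒ (2/991)^2 = +1]
  = (991/177)    [QR: 177 ≡ 1 mod 4, sign kept]
  = (106/177)    [991 ≡ 106 mod 177]
  = (53/177)    [177 ≡ 1 mod 8 ⇒ (2/177) = +1]
  = (177/53)    [QR: 53 ≡ 1 mod 4, sign kept]
  = (18/53)    [177 ≡ 18 mod 53]
  = -(9/53)    [53 ≡ 5 mod 8 ⇒ (2/53) = -1]
  = -(53/9)    [QR: 9 ≡ 1 mod 4, sign kept]
  = -(8/9)    [53 ≡ 8 mod 9]
  = -(1/9)    [9 ≡ 1 mod 8 ⇒ (2/9)^3 = +1]
  = -1    [(1/9) = 1]

-1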